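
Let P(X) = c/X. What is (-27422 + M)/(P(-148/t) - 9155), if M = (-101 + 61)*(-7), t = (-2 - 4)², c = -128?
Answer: 1004254/337583 ≈ 2.9748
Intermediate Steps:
t = 36 (t = (-6)² = 36)
M = 280 (M = -40*(-7) = 280)
P(X) = -128/X
(-27422 + M)/(P(-148/t) - 9155) = (-27422 + 280)/(-128/((-148/36)) - 9155) = -27142/(-128/((-148*1/36)) - 9155) = -27142/(-128/(-37/9) - 9155) = -27142/(-128*(-9/37) - 9155) = -27142/(1152/37 - 9155) = -27142/(-337583/37) = -27142*(-37/337583) = 1004254/337583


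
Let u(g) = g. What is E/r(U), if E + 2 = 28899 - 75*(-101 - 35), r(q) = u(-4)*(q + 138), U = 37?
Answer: -39097/700 ≈ -55.853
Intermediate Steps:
r(q) = -552 - 4*q (r(q) = -4*(q + 138) = -4*(138 + q) = -552 - 4*q)
E = 39097 (E = -2 + (28899 - 75*(-101 - 35)) = -2 + (28899 - 75*(-136)) = -2 + (28899 + 10200) = -2 + 39099 = 39097)
E/r(U) = 39097/(-552 - 4*37) = 39097/(-552 - 148) = 39097/(-700) = 39097*(-1/700) = -39097/700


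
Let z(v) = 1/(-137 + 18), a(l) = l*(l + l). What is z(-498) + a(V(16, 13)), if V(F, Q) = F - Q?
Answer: 2141/119 ≈ 17.992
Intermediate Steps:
a(l) = 2*l² (a(l) = l*(2*l) = 2*l²)
z(v) = -1/119 (z(v) = 1/(-119) = -1/119)
z(-498) + a(V(16, 13)) = -1/119 + 2*(16 - 1*13)² = -1/119 + 2*(16 - 13)² = -1/119 + 2*3² = -1/119 + 2*9 = -1/119 + 18 = 2141/119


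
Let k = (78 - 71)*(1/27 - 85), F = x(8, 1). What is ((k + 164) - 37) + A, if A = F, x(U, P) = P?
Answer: -12602/27 ≈ -466.74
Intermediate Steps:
F = 1
A = 1
k = -16058/27 (k = 7*(1/27 - 85) = 7*(-2294/27) = -16058/27 ≈ -594.74)
((k + 164) - 37) + A = ((-16058/27 + 164) - 37) + 1 = (-11630/27 - 37) + 1 = -12629/27 + 1 = -12602/27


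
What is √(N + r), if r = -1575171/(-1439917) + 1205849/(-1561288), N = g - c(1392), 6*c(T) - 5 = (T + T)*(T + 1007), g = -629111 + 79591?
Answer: I*√18907147724965275330589048944906/3372187699644 ≈ 1289.4*I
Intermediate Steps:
g = -549520
c(T) = ⅚ + T*(1007 + T)/3 (c(T) = ⅚ + ((T + T)*(T + 1007))/6 = ⅚ + ((2*T)*(1007 + T))/6 = ⅚ + (2*T*(1007 + T))/6 = ⅚ + T*(1007 + T)/3)
N = -9975941/6 (N = -549520 - (⅚ + (⅓)*1392² + (1007/3)*1392) = -549520 - (⅚ + (⅓)*1937664 + 467248) = -549520 - (⅚ + 645888 + 467248) = -549520 - 1*6678821/6 = -549520 - 6678821/6 = -9975941/6 ≈ -1.6627e+6)
r = 722973105715/2248125133096 (r = -1575171*(-1/1439917) + 1205849*(-1/1561288) = 1575171/1439917 - 1205849/1561288 = 722973105715/2248125133096 ≈ 0.32159)
√(N + r) = √(-9975941/6 + 722973105715/2248125133096) = √(-11213579675272104523/6744375399288) = I*√18907147724965275330589048944906/3372187699644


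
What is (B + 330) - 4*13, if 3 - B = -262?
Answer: 543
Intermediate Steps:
B = 265 (B = 3 - 1*(-262) = 3 + 262 = 265)
(B + 330) - 4*13 = (265 + 330) - 4*13 = 595 - 52 = 543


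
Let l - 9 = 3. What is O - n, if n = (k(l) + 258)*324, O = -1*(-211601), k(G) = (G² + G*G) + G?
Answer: 30809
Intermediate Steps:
l = 12 (l = 9 + 3 = 12)
k(G) = G + 2*G² (k(G) = (G² + G²) + G = 2*G² + G = G + 2*G²)
O = 211601
n = 180792 (n = (12*(1 + 2*12) + 258)*324 = (12*(1 + 24) + 258)*324 = (12*25 + 258)*324 = (300 + 258)*324 = 558*324 = 180792)
O - n = 211601 - 1*180792 = 211601 - 180792 = 30809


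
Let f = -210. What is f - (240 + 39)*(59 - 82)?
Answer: 6207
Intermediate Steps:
f - (240 + 39)*(59 - 82) = -210 - (240 + 39)*(59 - 82) = -210 - 279*(-23) = -210 - 1*(-6417) = -210 + 6417 = 6207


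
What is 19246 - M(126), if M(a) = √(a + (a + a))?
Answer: 19246 - 3*√42 ≈ 19227.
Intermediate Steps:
M(a) = √3*√a (M(a) = √(a + 2*a) = √(3*a) = √3*√a)
19246 - M(126) = 19246 - √3*√126 = 19246 - √3*3*√14 = 19246 - 3*√42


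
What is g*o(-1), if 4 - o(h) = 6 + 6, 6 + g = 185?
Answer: -1432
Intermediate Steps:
g = 179 (g = -6 + 185 = 179)
o(h) = -8 (o(h) = 4 - (6 + 6) = 4 - 1*12 = 4 - 12 = -8)
g*o(-1) = 179*(-8) = -1432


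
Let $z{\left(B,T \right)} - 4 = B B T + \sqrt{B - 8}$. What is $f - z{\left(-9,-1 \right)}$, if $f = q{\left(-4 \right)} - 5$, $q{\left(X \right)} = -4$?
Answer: $68 - i \sqrt{17} \approx 68.0 - 4.1231 i$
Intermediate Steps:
$z{\left(B,T \right)} = 4 + \sqrt{-8 + B} + T B^{2}$ ($z{\left(B,T \right)} = 4 + \left(B B T + \sqrt{B - 8}\right) = 4 + \left(B^{2} T + \sqrt{-8 + B}\right) = 4 + \left(T B^{2} + \sqrt{-8 + B}\right) = 4 + \left(\sqrt{-8 + B} + T B^{2}\right) = 4 + \sqrt{-8 + B} + T B^{2}$)
$f = -9$ ($f = -4 - 5 = -9$)
$f - z{\left(-9,-1 \right)} = -9 - \left(4 + \sqrt{-8 - 9} - \left(-9\right)^{2}\right) = -9 - \left(4 + \sqrt{-17} - 81\right) = -9 - \left(4 + i \sqrt{17} - 81\right) = -9 - \left(-77 + i \sqrt{17}\right) = -9 + \left(77 - i \sqrt{17}\right) = 68 - i \sqrt{17}$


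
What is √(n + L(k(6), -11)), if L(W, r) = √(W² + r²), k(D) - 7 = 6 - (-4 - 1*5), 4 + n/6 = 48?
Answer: √(264 + 11*√5) ≈ 16.988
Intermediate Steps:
n = 264 (n = -24 + 6*48 = -24 + 288 = 264)
k(D) = 22 (k(D) = 7 + (6 - (-4 - 1*5)) = 7 + (6 - (-4 - 5)) = 7 + (6 - 1*(-9)) = 7 + (6 + 9) = 7 + 15 = 22)
√(n + L(k(6), -11)) = √(264 + √(22² + (-11)²)) = √(264 + √(484 + 121)) = √(264 + √605) = √(264 + 11*√5)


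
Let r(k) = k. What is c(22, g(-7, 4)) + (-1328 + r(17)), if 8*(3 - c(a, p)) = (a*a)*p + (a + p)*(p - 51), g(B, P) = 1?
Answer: -4899/4 ≈ -1224.8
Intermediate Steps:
c(a, p) = 3 - p*a²/8 - (-51 + p)*(a + p)/8 (c(a, p) = 3 - ((a*a)*p + (a + p)*(p - 51))/8 = 3 - (a²*p + (a + p)*(-51 + p))/8 = 3 - (p*a² + (-51 + p)*(a + p))/8 = 3 + (-p*a²/8 - (-51 + p)*(a + p)/8) = 3 - p*a²/8 - (-51 + p)*(a + p)/8)
c(22, g(-7, 4)) + (-1328 + r(17)) = (3 - ⅛*1² + (51/8)*22 + (51/8)*1 - ⅛*22*1 - ⅛*1*22²) + (-1328 + 17) = (3 - ⅛*1 + 561/4 + 51/8 - 11/4 - ⅛*1*484) - 1311 = (3 - ⅛ + 561/4 + 51/8 - 11/4 - 121/2) - 1311 = 345/4 - 1311 = -4899/4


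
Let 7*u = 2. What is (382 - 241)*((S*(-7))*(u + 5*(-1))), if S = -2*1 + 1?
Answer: -4653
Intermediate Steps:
u = 2/7 (u = (1/7)*2 = 2/7 ≈ 0.28571)
S = -1 (S = -2 + 1 = -1)
(382 - 241)*((S*(-7))*(u + 5*(-1))) = (382 - 241)*((-1*(-7))*(2/7 + 5*(-1))) = 141*(7*(2/7 - 5)) = 141*(7*(-33/7)) = 141*(-33) = -4653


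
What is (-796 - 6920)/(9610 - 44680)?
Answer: 1286/5845 ≈ 0.22002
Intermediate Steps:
(-796 - 6920)/(9610 - 44680) = -7716/(-35070) = -7716*(-1/35070) = 1286/5845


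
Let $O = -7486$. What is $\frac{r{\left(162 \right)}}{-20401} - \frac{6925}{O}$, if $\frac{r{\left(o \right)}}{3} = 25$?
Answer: $\frac{140715475}{152721886} \approx 0.92138$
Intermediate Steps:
$r{\left(o \right)} = 75$ ($r{\left(o \right)} = 3 \cdot 25 = 75$)
$\frac{r{\left(162 \right)}}{-20401} - \frac{6925}{O} = \frac{75}{-20401} - \frac{6925}{-7486} = 75 \left(- \frac{1}{20401}\right) - - \frac{6925}{7486} = - \frac{75}{20401} + \frac{6925}{7486} = \frac{140715475}{152721886}$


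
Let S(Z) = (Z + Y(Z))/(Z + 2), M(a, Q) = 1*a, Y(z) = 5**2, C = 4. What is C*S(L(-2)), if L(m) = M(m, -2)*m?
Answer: 58/3 ≈ 19.333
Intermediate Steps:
Y(z) = 25
M(a, Q) = a
L(m) = m**2 (L(m) = m*m = m**2)
S(Z) = (25 + Z)/(2 + Z) (S(Z) = (Z + 25)/(Z + 2) = (25 + Z)/(2 + Z))
C*S(L(-2)) = 4*((25 + (-2)**2)/(2 + (-2)**2)) = 4*((25 + 4)/(2 + 4)) = 4*(29/6) = 58/3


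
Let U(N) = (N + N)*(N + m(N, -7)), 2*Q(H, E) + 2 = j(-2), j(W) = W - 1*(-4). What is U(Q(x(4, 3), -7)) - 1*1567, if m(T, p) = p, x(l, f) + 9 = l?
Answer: -1567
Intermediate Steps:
x(l, f) = -9 + l
j(W) = 4 + W (j(W) = W + 4 = 4 + W)
Q(H, E) = 0 (Q(H, E) = -1 + (4 - 2)/2 = -1 + (½)*2 = -1 + 1 = 0)
U(N) = 2*N*(-7 + N) (U(N) = (N + N)*(N - 7) = (2*N)*(-7 + N) = 2*N*(-7 + N))
U(Q(x(4, 3), -7)) - 1*1567 = 2*0*(-7 + 0) - 1*1567 = 2*0*(-7) - 1567 = 0 - 1567 = -1567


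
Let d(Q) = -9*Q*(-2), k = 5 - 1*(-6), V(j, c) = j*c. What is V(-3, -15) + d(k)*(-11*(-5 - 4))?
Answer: 19647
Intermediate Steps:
V(j, c) = c*j
k = 11 (k = 5 + 6 = 11)
d(Q) = 18*Q (d(Q) = -9*Q*(-2) = 18*Q)
V(-3, -15) + d(k)*(-11*(-5 - 4)) = -15*(-3) + (18*11)*(-11*(-5 - 4)) = 45 + 198*(-11*(-9)) = 45 + 198*99 = 45 + 19602 = 19647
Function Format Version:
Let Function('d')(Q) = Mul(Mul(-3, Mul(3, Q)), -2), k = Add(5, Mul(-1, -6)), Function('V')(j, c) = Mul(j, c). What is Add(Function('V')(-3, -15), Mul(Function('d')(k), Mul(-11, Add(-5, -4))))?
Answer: 19647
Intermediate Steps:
Function('V')(j, c) = Mul(c, j)
k = 11 (k = Add(5, 6) = 11)
Function('d')(Q) = Mul(18, Q) (Function('d')(Q) = Mul(Mul(-9, Q), -2) = Mul(18, Q))
Add(Function('V')(-3, -15), Mul(Function('d')(k), Mul(-11, Add(-5, -4)))) = Add(Mul(-15, -3), Mul(Mul(18, 11), Mul(-11, Add(-5, -4)))) = Add(45, Mul(198, Mul(-11, -9))) = Add(45, Mul(198, 99)) = Add(45, 19602) = 19647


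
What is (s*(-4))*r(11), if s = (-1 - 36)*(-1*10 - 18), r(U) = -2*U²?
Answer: 1002848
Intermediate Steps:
s = 1036 (s = -37*(-10 - 18) = -37*(-28) = 1036)
(s*(-4))*r(11) = (1036*(-4))*(-2*11²) = -(-8288)*121 = -4144*(-242) = 1002848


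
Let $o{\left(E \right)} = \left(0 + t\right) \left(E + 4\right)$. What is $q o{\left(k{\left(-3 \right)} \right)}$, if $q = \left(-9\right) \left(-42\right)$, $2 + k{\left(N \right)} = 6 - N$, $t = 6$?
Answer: $24948$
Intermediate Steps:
$k{\left(N \right)} = 4 - N$ ($k{\left(N \right)} = -2 - \left(-6 + N\right) = 4 - N$)
$o{\left(E \right)} = 24 + 6 E$ ($o{\left(E \right)} = \left(0 + 6\right) \left(E + 4\right) = 6 \left(4 + E\right) = 24 + 6 E$)
$q = 378$
$q o{\left(k{\left(-3 \right)} \right)} = 378 \left(24 + 6 \left(4 - -3\right)\right) = 378 \left(24 + 6 \left(4 + 3\right)\right) = 378 \left(24 + 6 \cdot 7\right) = 378 \left(24 + 42\right) = 378 \cdot 66 = 24948$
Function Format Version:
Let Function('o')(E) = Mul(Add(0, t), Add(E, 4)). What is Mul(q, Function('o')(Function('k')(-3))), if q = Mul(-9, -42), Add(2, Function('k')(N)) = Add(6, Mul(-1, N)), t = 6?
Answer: 24948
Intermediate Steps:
Function('k')(N) = Add(4, Mul(-1, N)) (Function('k')(N) = Add(-2, Add(6, Mul(-1, N))) = Add(4, Mul(-1, N)))
Function('o')(E) = Add(24, Mul(6, E)) (Function('o')(E) = Mul(Add(0, 6), Add(E, 4)) = Mul(6, Add(4, E)) = Add(24, Mul(6, E)))
q = 378
Mul(q, Function('o')(Function('k')(-3))) = Mul(378, Add(24, Mul(6, Add(4, Mul(-1, -3))))) = Mul(378, Add(24, Mul(6, Add(4, 3)))) = Mul(378, Add(24, Mul(6, 7))) = Mul(378, Add(24, 42)) = Mul(378, 66) = 24948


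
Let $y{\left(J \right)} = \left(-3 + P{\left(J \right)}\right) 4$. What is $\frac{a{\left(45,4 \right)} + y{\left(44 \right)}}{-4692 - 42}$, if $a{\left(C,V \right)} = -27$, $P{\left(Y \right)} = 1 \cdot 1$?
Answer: $\frac{35}{4734} \approx 0.0073933$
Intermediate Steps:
$P{\left(Y \right)} = 1$
$y{\left(J \right)} = -8$ ($y{\left(J \right)} = \left(-3 + 1\right) 4 = \left(-2\right) 4 = -8$)
$\frac{a{\left(45,4 \right)} + y{\left(44 \right)}}{-4692 - 42} = \frac{-27 - 8}{-4692 - 42} = - \frac{35}{-4734} = \left(-35\right) \left(- \frac{1}{4734}\right) = \frac{35}{4734}$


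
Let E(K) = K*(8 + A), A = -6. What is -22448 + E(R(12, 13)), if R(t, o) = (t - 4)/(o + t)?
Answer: -561184/25 ≈ -22447.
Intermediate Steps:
R(t, o) = (-4 + t)/(o + t)
E(K) = 2*K (E(K) = K*(8 - 6) = K*2 = 2*K)
-22448 + E(R(12, 13)) = -22448 + 2*((-4 + 12)/(13 + 12)) = -22448 + 2*(8/25) = -22448 + 16/25 = -561184/25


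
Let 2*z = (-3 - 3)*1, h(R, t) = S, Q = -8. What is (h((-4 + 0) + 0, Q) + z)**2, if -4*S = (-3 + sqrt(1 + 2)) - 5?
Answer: (4 + sqrt(3))**2/16 ≈ 2.0535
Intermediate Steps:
S = 2 - sqrt(3)/4 (S = -((-3 + sqrt(1 + 2)) - 5)/4 = -((-3 + sqrt(3)) - 5)/4 = -(-8 + sqrt(3))/4 = 2 - sqrt(3)/4 ≈ 1.5670)
h(R, t) = 2 - sqrt(3)/4
z = -3 (z = ((-3 - 3)*1)/2 = (-6*1)/2 = (1/2)*(-6) = -3)
(h((-4 + 0) + 0, Q) + z)**2 = ((2 - sqrt(3)/4) - 3)**2 = (-1 - sqrt(3)/4)**2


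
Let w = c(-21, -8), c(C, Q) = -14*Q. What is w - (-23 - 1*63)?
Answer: 198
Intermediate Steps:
w = 112 (w = -14*(-8) = 112)
w - (-23 - 1*63) = 112 - (-23 - 1*63) = 112 - (-23 - 63) = 112 - 1*(-86) = 112 + 86 = 198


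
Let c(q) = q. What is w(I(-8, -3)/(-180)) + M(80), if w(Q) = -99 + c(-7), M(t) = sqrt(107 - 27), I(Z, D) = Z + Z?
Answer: -106 + 4*sqrt(5) ≈ -97.056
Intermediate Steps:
I(Z, D) = 2*Z
M(t) = 4*sqrt(5) (M(t) = sqrt(80) = 4*sqrt(5))
w(Q) = -106 (w(Q) = -99 - 7 = -106)
w(I(-8, -3)/(-180)) + M(80) = -106 + 4*sqrt(5)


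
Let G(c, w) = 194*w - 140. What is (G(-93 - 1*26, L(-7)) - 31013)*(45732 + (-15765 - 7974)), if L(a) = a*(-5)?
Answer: -535815459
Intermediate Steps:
L(a) = -5*a
G(c, w) = -140 + 194*w
(G(-93 - 1*26, L(-7)) - 31013)*(45732 + (-15765 - 7974)) = ((-140 + 194*(-5*(-7))) - 31013)*(45732 + (-15765 - 7974)) = ((-140 + 194*35) - 31013)*(45732 - 23739) = ((-140 + 6790) - 31013)*21993 = (6650 - 31013)*21993 = -24363*21993 = -535815459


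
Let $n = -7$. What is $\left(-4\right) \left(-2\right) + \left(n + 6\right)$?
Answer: $7$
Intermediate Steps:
$\left(-4\right) \left(-2\right) + \left(n + 6\right) = \left(-4\right) \left(-2\right) + \left(-7 + 6\right) = 8 - 1 = 7$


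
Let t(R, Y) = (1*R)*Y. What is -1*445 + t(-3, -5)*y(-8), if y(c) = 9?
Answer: -310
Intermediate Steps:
t(R, Y) = R*Y
-1*445 + t(-3, -5)*y(-8) = -1*445 - 3*(-5)*9 = -445 + 15*9 = -445 + 135 = -310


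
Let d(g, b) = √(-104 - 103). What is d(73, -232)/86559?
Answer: I*√23/28853 ≈ 0.00016622*I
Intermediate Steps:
d(g, b) = 3*I*√23 (d(g, b) = √(-207) = 3*I*√23)
d(73, -232)/86559 = (3*I*√23)/86559 = (3*I*√23)*(1/86559) = I*√23/28853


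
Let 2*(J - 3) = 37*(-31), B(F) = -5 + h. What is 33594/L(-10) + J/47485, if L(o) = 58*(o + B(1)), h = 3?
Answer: -265934693/5508260 ≈ -48.279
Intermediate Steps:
B(F) = -2 (B(F) = -5 + 3 = -2)
L(o) = -116 + 58*o (L(o) = 58*(o - 2) = 58*(-2 + o) = -116 + 58*o)
J = -1141/2 (J = 3 + (37*(-31))/2 = 3 + (½)*(-1147) = 3 - 1147/2 = -1141/2 ≈ -570.50)
33594/L(-10) + J/47485 = 33594/(-116 + 58*(-10)) - 1141/2/47485 = 33594/(-116 - 580) - 1141/2*1/47485 = 33594/(-696) - 1141/94970 = 33594*(-1/696) - 1141/94970 = -5599/116 - 1141/94970 = -265934693/5508260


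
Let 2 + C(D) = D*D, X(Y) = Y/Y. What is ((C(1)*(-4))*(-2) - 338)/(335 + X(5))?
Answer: -173/168 ≈ -1.0298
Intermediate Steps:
X(Y) = 1
C(D) = -2 + D² (C(D) = -2 + D*D = -2 + D²)
((C(1)*(-4))*(-2) - 338)/(335 + X(5)) = (((-2 + 1²)*(-4))*(-2) - 338)/(335 + 1) = (((-2 + 1)*(-4))*(-2) - 338)/336 = (-1*(-4)*(-2) - 338)*(1/336) = (4*(-2) - 338)*(1/336) = (-8 - 338)*(1/336) = -346*1/336 = -173/168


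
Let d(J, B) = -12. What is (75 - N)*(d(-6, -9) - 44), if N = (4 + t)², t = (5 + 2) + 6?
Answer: 11984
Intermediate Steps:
t = 13 (t = 7 + 6 = 13)
N = 289 (N = (4 + 13)² = 17² = 289)
(75 - N)*(d(-6, -9) - 44) = (75 - 1*289)*(-12 - 44) = (75 - 289)*(-56) = -214*(-56) = 11984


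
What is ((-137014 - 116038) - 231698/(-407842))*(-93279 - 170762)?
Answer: 13625175977894763/203921 ≈ 6.6816e+10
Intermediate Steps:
((-137014 - 116038) - 231698/(-407842))*(-93279 - 170762) = (-253052 - 231698*(-1/407842))*(-264041) = (-253052 + 115849/203921)*(-264041) = -51602501043/203921*(-264041) = 13625175977894763/203921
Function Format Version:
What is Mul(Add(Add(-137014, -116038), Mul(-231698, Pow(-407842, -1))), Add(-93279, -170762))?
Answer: Rational(13625175977894763, 203921) ≈ 6.6816e+10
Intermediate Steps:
Mul(Add(Add(-137014, -116038), Mul(-231698, Pow(-407842, -1))), Add(-93279, -170762)) = Mul(Add(-253052, Mul(-231698, Rational(-1, 407842))), -264041) = Mul(Add(-253052, Rational(115849, 203921)), -264041) = Mul(Rational(-51602501043, 203921), -264041) = Rational(13625175977894763, 203921)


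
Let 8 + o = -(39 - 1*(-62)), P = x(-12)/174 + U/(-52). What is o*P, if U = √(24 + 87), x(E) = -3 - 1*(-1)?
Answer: 109/87 + 109*√111/52 ≈ 23.337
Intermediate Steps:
x(E) = -2 (x(E) = -3 + 1 = -2)
U = √111 ≈ 10.536
P = -1/87 - √111/52 (P = -2/174 + √111/(-52) = -2*1/174 + √111*(-1/52) = -1/87 - √111/52 ≈ -0.21410)
o = -109 (o = -8 - (39 - 1*(-62)) = -8 - (39 + 62) = -8 - 1*101 = -8 - 101 = -109)
o*P = -109*(-1/87 - √111/52) = 109/87 + 109*√111/52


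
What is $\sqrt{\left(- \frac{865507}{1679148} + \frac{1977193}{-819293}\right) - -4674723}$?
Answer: $\frac{\sqrt{245759067599577188791359806743}}{229285700394} \approx 2162.1$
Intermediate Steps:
$\sqrt{\left(- \frac{865507}{1679148} + \frac{1977193}{-819293}\right) - -4674723} = \sqrt{\left(\left(-865507\right) \frac{1}{1679148} + 1977193 \left(- \frac{1}{819293}\right)\right) + 4674723} = \sqrt{\left(- \frac{865507}{1679148} - \frac{1977193}{819293}\right) + 4674723} = \sqrt{- \frac{4029103498115}{1375714202364} + 4674723} = \sqrt{\frac{6431078794114147057}{1375714202364}} = \frac{\sqrt{245759067599577188791359806743}}{229285700394}$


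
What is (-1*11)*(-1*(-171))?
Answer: -1881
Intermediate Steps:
(-1*11)*(-1*(-171)) = -11*171 = -1881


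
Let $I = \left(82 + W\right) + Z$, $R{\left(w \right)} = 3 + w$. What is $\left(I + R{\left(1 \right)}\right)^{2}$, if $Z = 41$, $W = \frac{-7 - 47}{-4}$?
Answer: $\frac{78961}{4} \approx 19740.0$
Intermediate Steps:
$W = \frac{27}{2}$ ($W = \left(-54\right) \left(- \frac{1}{4}\right) = \frac{27}{2} \approx 13.5$)
$I = \frac{273}{2}$ ($I = \left(82 + \frac{27}{2}\right) + 41 = \frac{191}{2} + 41 = \frac{273}{2} \approx 136.5$)
$\left(I + R{\left(1 \right)}\right)^{2} = \left(\frac{273}{2} + \left(3 + 1\right)\right)^{2} = \left(\frac{273}{2} + 4\right)^{2} = \left(\frac{281}{2}\right)^{2} = \frac{78961}{4}$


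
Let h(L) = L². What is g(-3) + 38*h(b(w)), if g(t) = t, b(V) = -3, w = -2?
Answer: 339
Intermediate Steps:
g(-3) + 38*h(b(w)) = -3 + 38*(-3)² = -3 + 38*9 = -3 + 342 = 339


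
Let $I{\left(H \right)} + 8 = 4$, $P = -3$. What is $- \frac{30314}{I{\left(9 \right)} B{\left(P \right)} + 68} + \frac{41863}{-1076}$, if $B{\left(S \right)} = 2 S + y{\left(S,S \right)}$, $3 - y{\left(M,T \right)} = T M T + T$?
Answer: $\frac{1933959}{2690} \approx 718.94$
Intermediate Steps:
$I{\left(H \right)} = -4$ ($I{\left(H \right)} = -8 + 4 = -4$)
$y{\left(M,T \right)} = 3 - T - M T^{2}$ ($y{\left(M,T \right)} = 3 - \left(T M T + T\right) = 3 - \left(M T T + T\right) = 3 - \left(M T^{2} + T\right) = 3 - \left(T + M T^{2}\right) = 3 - T - M T^{2}$)
$B{\left(S \right)} = 3 + S - S^{3}$ ($B{\left(S \right)} = 2 S - \left(-3 + S + S S^{2}\right) = 2 S - \left(-3 + S + S^{3}\right) = 3 + S - S^{3}$)
$- \frac{30314}{I{\left(9 \right)} B{\left(P \right)} + 68} + \frac{41863}{-1076} = - \frac{30314}{- 4 \left(3 - 3 - \left(-3\right)^{3}\right) + 68} + \frac{41863}{-1076} = - \frac{30314}{- 4 \left(3 - 3 - -27\right) + 68} + 41863 \left(- \frac{1}{1076}\right) = - \frac{30314}{- 4 \left(3 - 3 + 27\right) + 68} - \frac{41863}{1076} = - \frac{30314}{\left(-4\right) 27 + 68} - \frac{41863}{1076} = - \frac{30314}{-108 + 68} - \frac{41863}{1076} = - \frac{30314}{-40} - \frac{41863}{1076} = \left(-30314\right) \left(- \frac{1}{40}\right) - \frac{41863}{1076} = \frac{15157}{20} - \frac{41863}{1076} = \frac{1933959}{2690}$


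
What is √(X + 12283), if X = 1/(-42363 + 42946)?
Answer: √4174857170/583 ≈ 110.83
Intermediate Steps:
X = 1/583 ≈ 0.0017153
√(X + 12283) = √(1/583 + 12283) = √(7160990/583) = √4174857170/583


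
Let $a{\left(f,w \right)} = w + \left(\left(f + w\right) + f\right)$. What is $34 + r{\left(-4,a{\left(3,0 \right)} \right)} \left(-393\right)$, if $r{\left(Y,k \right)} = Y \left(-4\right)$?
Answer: $-6254$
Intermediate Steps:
$a{\left(f,w \right)} = 2 f + 2 w$ ($a{\left(f,w \right)} = w + \left(w + 2 f\right) = 2 f + 2 w$)
$r{\left(Y,k \right)} = - 4 Y$
$34 + r{\left(-4,a{\left(3,0 \right)} \right)} \left(-393\right) = 34 + \left(-4\right) \left(-4\right) \left(-393\right) = 34 + 16 \left(-393\right) = 34 - 6288 = -6254$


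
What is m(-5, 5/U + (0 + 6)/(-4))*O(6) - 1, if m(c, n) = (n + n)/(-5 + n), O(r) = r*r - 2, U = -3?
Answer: 1243/49 ≈ 25.367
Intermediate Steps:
O(r) = -2 + r² (O(r) = r² - 2 = -2 + r²)
m(c, n) = 2*n/(-5 + n) (m(c, n) = (2*n)/(-5 + n) = 2*n/(-5 + n))
m(-5, 5/U + (0 + 6)/(-4))*O(6) - 1 = (2*(5/(-3) + (0 + 6)/(-4))/(-5 + (5/(-3) + (0 + 6)/(-4))))*(-2 + 6²) - 1 = (2*(5*(-⅓) + 6*(-¼))/(-5 + (5*(-⅓) + 6*(-¼))))*(-2 + 36) - 1 = (2*(-5/3 - 3/2)/(-5 + (-5/3 - 3/2)))*34 - 1 = (2*(-19/6)/(-5 - 19/6))*34 - 1 = (2*(-19/6)/(-49/6))*34 - 1 = (2*(-19/6)*(-6/49))*34 - 1 = (38/49)*34 - 1 = 1292/49 - 1 = 1243/49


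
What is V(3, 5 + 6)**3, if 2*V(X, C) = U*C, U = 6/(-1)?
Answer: -35937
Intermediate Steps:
U = -6 (U = 6*(-1) = -6)
V(X, C) = -3*C (V(X, C) = (-6*C)/2 = -3*C)
V(3, 5 + 6)**3 = (-3*(5 + 6))**3 = (-3*11)**3 = (-33)**3 = -35937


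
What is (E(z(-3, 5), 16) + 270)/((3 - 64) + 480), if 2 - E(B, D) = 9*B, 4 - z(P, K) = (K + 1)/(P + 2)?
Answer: 182/419 ≈ 0.43437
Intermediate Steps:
z(P, K) = 4 - (1 + K)/(2 + P) (z(P, K) = 4 - (K + 1)/(P + 2) = 4 - (1 + K)/(2 + P))
E(B, D) = 2 - 9*B
(E(z(-3, 5), 16) + 270)/((3 - 64) + 480) = ((2 - 9*(7 - 1*5 + 4*(-3))/(2 - 3)) + 270)/((3 - 64) + 480) = ((2 - 9*(7 - 5 - 12)/(-1)) + 270)/(-61 + 480) = ((2 - (-9)*(-10)) + 270)/419 = ((2 - 9*10) + 270)*(1/419) = ((2 - 90) + 270)*(1/419) = (-88 + 270)*(1/419) = 182*(1/419) = 182/419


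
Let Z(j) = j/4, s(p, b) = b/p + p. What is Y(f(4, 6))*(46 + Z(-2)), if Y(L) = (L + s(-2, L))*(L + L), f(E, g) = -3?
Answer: 1911/2 ≈ 955.50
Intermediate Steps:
s(p, b) = p + b/p (s(p, b) = b/p + p = p + b/p)
Y(L) = 2*L*(-2 + L/2) (Y(L) = (L + (-2 + L/(-2)))*(L + L) = (L + (-2 + L*(-½)))*(2*L) = (L + (-2 - L/2))*(2*L) = (-2 + L/2)*(2*L) = 2*L*(-2 + L/2))
Z(j) = j/4 (Z(j) = j*(¼) = j/4)
Y(f(4, 6))*(46 + Z(-2)) = (-3*(-4 - 3))*(46 + (¼)*(-2)) = (-3*(-7))*(46 - ½) = 21*(91/2) = 1911/2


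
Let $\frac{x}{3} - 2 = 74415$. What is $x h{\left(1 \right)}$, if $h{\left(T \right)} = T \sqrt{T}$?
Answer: $223251$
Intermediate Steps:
$x = 223251$ ($x = 6 + 3 \cdot 74415 = 6 + 223245 = 223251$)
$h{\left(T \right)} = T^{\frac{3}{2}}$
$x h{\left(1 \right)} = 223251 \cdot 1^{\frac{3}{2}} = 223251 \cdot 1 = 223251$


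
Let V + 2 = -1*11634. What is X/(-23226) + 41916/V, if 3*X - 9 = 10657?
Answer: -380591578/101346651 ≈ -3.7553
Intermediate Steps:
X = 10666/3 (X = 3 + (⅓)*10657 = 3 + 10657/3 = 10666/3 ≈ 3555.3)
V = -11636 (V = -2 - 1*11634 = -2 - 11634 = -11636)
X/(-23226) + 41916/V = (10666/3)/(-23226) + 41916/(-11636) = (10666/3)*(-1/23226) + 41916*(-1/11636) = -5333/34839 - 10479/2909 = -380591578/101346651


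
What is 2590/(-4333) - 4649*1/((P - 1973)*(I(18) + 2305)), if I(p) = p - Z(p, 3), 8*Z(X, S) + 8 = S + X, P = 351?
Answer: -5561089046/9322809139 ≈ -0.59650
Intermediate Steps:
Z(X, S) = -1 + S/8 + X/8 (Z(X, S) = -1 + (S + X)/8 = -1 + (S/8 + X/8) = -1 + S/8 + X/8)
I(p) = 5/8 + 7*p/8 (I(p) = p - (-1 + (⅛)*3 + p/8) = p - (-1 + 3/8 + p/8) = p - (-5/8 + p/8) = p + (5/8 - p/8) = 5/8 + 7*p/8)
2590/(-4333) - 4649*1/((P - 1973)*(I(18) + 2305)) = 2590/(-4333) - 4649*1/((351 - 1973)*((5/8 + (7/8)*18) + 2305)) = 2590*(-1/4333) - 4649*(-1/(1622*((5/8 + 63/4) + 2305))) = -370/619 - 4649*(-1/(1622*(131/8 + 2305))) = -370/619 - 4649/((-1622*18571/8)) = -370/619 - 4649/(-15061081/4) = -370/619 - 4649*(-4/15061081) = -370/619 + 18596/15061081 = -5561089046/9322809139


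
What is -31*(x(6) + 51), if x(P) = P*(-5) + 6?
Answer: -837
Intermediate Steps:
x(P) = 6 - 5*P (x(P) = -5*P + 6 = 6 - 5*P)
-31*(x(6) + 51) = -31*((6 - 5*6) + 51) = -31*((6 - 30) + 51) = -31*(-24 + 51) = -31*27 = -837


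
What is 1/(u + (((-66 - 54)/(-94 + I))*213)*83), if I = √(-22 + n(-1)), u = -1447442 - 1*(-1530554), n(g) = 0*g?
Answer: 4873048/514773345021 - 29465*I*√22/1372728920056 ≈ 9.4664e-6 - 1.0068e-7*I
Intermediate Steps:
n(g) = 0
u = 83112 (u = -1447442 + 1530554 = 83112)
I = I*√22 (I = √(-22 + 0) = √(-22) = I*√22 ≈ 4.6904*I)
1/(u + (((-66 - 54)/(-94 + I))*213)*83) = 1/(83112 + (((-66 - 54)/(-94 + I*√22))*213)*83) = 1/(83112 + (-120/(-94 + I*√22)*213)*83) = 1/(83112 - 25560/(-94 + I*√22)*83) = 1/(83112 - 2121480/(-94 + I*√22))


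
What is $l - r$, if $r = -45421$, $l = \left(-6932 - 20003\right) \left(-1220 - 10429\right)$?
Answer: $313811236$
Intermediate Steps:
$l = 313765815$ ($l = \left(-26935\right) \left(-11649\right) = 313765815$)
$l - r = 313765815 - -45421 = 313765815 + 45421 = 313811236$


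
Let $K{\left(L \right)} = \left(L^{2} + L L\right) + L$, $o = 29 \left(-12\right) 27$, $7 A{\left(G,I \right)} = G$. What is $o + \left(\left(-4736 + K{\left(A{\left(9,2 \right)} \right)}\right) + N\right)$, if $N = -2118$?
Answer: $- \frac{796025}{49} \approx -16245.0$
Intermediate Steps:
$A{\left(G,I \right)} = \frac{G}{7}$
$o = -9396$ ($o = \left(-348\right) 27 = -9396$)
$K{\left(L \right)} = L + 2 L^{2}$ ($K{\left(L \right)} = \left(L^{2} + L^{2}\right) + L = 2 L^{2} + L = L + 2 L^{2}$)
$o + \left(\left(-4736 + K{\left(A{\left(9,2 \right)} \right)}\right) + N\right) = -9396 - \left(6854 - \frac{1}{7} \cdot 9 \left(1 + 2 \cdot \frac{1}{7} \cdot 9\right)\right) = -9396 - \left(6854 - \frac{9 \left(1 + 2 \cdot \frac{9}{7}\right)}{7}\right) = -9396 - \left(6854 - \frac{9 \left(1 + \frac{18}{7}\right)}{7}\right) = -9396 + \left(\left(-4736 + \frac{9}{7} \cdot \frac{25}{7}\right) - 2118\right) = -9396 + \left(\left(-4736 + \frac{225}{49}\right) - 2118\right) = -9396 - \frac{335621}{49} = - \frac{796025}{49}$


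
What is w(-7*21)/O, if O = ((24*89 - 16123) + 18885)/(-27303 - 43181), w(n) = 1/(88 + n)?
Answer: 35242/144491 ≈ 0.24390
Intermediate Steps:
O = -2449/35242 (O = ((2136 - 16123) + 18885)/(-70484) = (-13987 + 18885)*(-1/70484) = 4898*(-1/70484) = -2449/35242 ≈ -0.069491)
w(-7*21)/O = 1/((88 - 7*21)*(-2449/35242)) = -35242/2449/(88 - 147) = -35242/2449/(-59) = -1/59*(-35242/2449) = 35242/144491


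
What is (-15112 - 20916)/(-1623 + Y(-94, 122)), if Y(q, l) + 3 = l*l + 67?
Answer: -36028/13325 ≈ -2.7038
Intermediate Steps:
Y(q, l) = 64 + l**2 (Y(q, l) = -3 + (l*l + 67) = -3 + (l**2 + 67) = -3 + (67 + l**2) = 64 + l**2)
(-15112 - 20916)/(-1623 + Y(-94, 122)) = (-15112 - 20916)/(-1623 + (64 + 122**2)) = -36028/(-1623 + (64 + 14884)) = -36028/(-1623 + 14948) = -36028/13325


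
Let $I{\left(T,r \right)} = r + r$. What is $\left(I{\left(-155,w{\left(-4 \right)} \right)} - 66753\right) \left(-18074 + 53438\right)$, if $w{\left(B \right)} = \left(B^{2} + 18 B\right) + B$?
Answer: $-2364896772$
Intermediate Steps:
$w{\left(B \right)} = B^{2} + 19 B$
$I{\left(T,r \right)} = 2 r$
$\left(I{\left(-155,w{\left(-4 \right)} \right)} - 66753\right) \left(-18074 + 53438\right) = \left(2 \left(- 4 \left(19 - 4\right)\right) - 66753\right) \left(-18074 + 53438\right) = \left(2 \left(\left(-4\right) 15\right) - 66753\right) 35364 = \left(2 \left(-60\right) - 66753\right) 35364 = \left(-120 - 66753\right) 35364 = \left(-66873\right) 35364 = -2364896772$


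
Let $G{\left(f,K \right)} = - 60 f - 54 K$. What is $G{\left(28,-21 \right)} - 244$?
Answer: $-790$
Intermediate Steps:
$G{\left(28,-21 \right)} - 244 = \left(\left(-60\right) 28 - -1134\right) - 244 = \left(-1680 + 1134\right) - 244 = -546 - 244 = -790$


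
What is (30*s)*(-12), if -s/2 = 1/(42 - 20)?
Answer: 360/11 ≈ 32.727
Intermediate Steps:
s = -1/11 (s = -2/(42 - 20) = -2/22 = -2*1/22 = -1/11 ≈ -0.090909)
(30*s)*(-12) = (30*(-1/11))*(-12) = -30/11*(-12) = 360/11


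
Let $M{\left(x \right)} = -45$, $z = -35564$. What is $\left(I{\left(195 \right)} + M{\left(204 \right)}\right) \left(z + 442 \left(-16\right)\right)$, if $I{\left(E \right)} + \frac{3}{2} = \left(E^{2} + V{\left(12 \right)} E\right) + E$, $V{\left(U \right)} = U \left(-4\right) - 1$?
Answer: $-1220178366$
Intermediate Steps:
$V{\left(U \right)} = -1 - 4 U$ ($V{\left(U \right)} = - 4 U - 1 = -1 - 4 U$)
$I{\left(E \right)} = - \frac{3}{2} + E^{2} - 48 E$ ($I{\left(E \right)} = - \frac{3}{2} + \left(\left(E^{2} + \left(-1 - 48\right) E\right) + E\right) = - \frac{3}{2} + \left(\left(E^{2} - 49 E\right) + E\right) = - \frac{3}{2} + \left(E^{2} - 48 E\right) = - \frac{3}{2} + E^{2} - 48 E$)
$\left(I{\left(195 \right)} + M{\left(204 \right)}\right) \left(z + 442 \left(-16\right)\right) = \left(\left(- \frac{3}{2} + 195^{2} - 9360\right) - 45\right) \left(-35564 + 442 \left(-16\right)\right) = \left(\left(- \frac{3}{2} + 38025 - 9360\right) - 45\right) \left(-35564 - 7072\right) = \left(\frac{57327}{2} - 45\right) \left(-42636\right) = \frac{57237}{2} \left(-42636\right) = -1220178366$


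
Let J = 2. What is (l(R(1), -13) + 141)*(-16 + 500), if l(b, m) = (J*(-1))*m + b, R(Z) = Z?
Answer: 81312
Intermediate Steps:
l(b, m) = b - 2*m (l(b, m) = (2*(-1))*m + b = -2*m + b = b - 2*m)
(l(R(1), -13) + 141)*(-16 + 500) = ((1 - 2*(-13)) + 141)*(-16 + 500) = ((1 + 26) + 141)*484 = (27 + 141)*484 = 168*484 = 81312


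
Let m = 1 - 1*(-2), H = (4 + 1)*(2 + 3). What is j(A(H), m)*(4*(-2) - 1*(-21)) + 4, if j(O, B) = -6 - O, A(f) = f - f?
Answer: -74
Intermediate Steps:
H = 25 (H = 5*5 = 25)
m = 3 (m = 1 + 2 = 3)
A(f) = 0
j(A(H), m)*(4*(-2) - 1*(-21)) + 4 = (-6 - 1*0)*(4*(-2) - 1*(-21)) + 4 = (-6 + 0)*(-8 + 21) + 4 = -6*13 + 4 = -78 + 4 = -74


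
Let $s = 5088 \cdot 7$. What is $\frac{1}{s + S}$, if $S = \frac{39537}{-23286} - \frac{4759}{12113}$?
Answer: $\frac{94021106}{3348459134711} \approx 2.8079 \cdot 10^{-5}$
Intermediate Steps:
$S = - \frac{196576585}{94021106}$ ($S = 39537 \left(- \frac{1}{23286}\right) - \frac{4759}{12113} = - \frac{13179}{7762} - \frac{4759}{12113} = - \frac{196576585}{94021106} \approx -2.0908$)
$s = 35616$
$\frac{1}{s + S} = \frac{1}{35616 - \frac{196576585}{94021106}} = \frac{1}{\frac{3348459134711}{94021106}} = \frac{94021106}{3348459134711}$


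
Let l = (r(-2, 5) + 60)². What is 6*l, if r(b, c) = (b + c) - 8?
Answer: 18150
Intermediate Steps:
r(b, c) = -8 + b + c
l = 3025 (l = ((-8 - 2 + 5) + 60)² = (-5 + 60)² = 55² = 3025)
6*l = 6*3025 = 18150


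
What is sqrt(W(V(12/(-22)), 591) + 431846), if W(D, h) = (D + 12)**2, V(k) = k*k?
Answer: sqrt(6324871430)/121 ≈ 657.26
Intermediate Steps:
V(k) = k**2
W(D, h) = (12 + D)**2
sqrt(W(V(12/(-22)), 591) + 431846) = sqrt((12 + (12/(-22))**2)**2 + 431846) = sqrt((12 + (12*(-1/22))**2)**2 + 431846) = sqrt((12 + (-6/11)**2)**2 + 431846) = sqrt((12 + 36/121)**2 + 431846) = sqrt((1488/121)**2 + 431846) = sqrt(2214144/14641 + 431846) = sqrt(6324871430/14641) = sqrt(6324871430)/121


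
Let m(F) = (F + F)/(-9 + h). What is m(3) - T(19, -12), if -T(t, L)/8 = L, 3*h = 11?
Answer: -777/8 ≈ -97.125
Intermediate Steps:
h = 11/3 (h = (⅓)*11 = 11/3 ≈ 3.6667)
T(t, L) = -8*L
m(F) = -3*F/8 (m(F) = (F + F)/(-9 + 11/3) = (2*F)/(-16/3) = (2*F)*(-3/16) = -3*F/8)
m(3) - T(19, -12) = -3/8*3 - (-8)*(-12) = -9/8 - 1*96 = -9/8 - 96 = -777/8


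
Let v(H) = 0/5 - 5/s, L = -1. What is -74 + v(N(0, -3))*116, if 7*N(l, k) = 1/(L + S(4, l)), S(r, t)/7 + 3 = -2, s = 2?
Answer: -364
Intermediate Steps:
S(r, t) = -35 (S(r, t) = -21 + 7*(-2) = -21 - 14 = -35)
N(l, k) = -1/252 (N(l, k) = 1/(7*(-1 - 35)) = (1/7)/(-36) = (1/7)*(-1/36) = -1/252)
v(H) = -5/2 (v(H) = 0/5 - 5/2 = 0*(1/5) - 5*1/2 = 0 - 5/2 = -5/2)
-74 + v(N(0, -3))*116 = -74 - 5/2*116 = -74 - 290 = -364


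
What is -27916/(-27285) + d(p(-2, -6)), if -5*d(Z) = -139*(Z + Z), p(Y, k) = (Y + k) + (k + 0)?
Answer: -21210728/27285 ≈ -777.38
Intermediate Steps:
p(Y, k) = Y + 2*k (p(Y, k) = (Y + k) + k = Y + 2*k)
d(Z) = 278*Z/5 (d(Z) = -(-139)*(Z + Z)/5 = -(-139)*2*Z/5 = -(-278)*Z/5 = 278*Z/5)
-27916/(-27285) + d(p(-2, -6)) = -27916/(-27285) + 278*(-2 + 2*(-6))/5 = -27916*(-1/27285) + 278*(-2 - 12)/5 = 27916/27285 + (278/5)*(-14) = 27916/27285 - 3892/5 = -21210728/27285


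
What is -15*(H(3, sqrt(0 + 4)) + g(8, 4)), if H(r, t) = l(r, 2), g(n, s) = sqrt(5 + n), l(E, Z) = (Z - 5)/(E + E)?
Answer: 15/2 - 15*sqrt(13) ≈ -46.583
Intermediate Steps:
l(E, Z) = (-5 + Z)/(2*E) (l(E, Z) = (-5 + Z)/((2*E)) = (-5 + Z)*(1/(2*E)) = (-5 + Z)/(2*E))
H(r, t) = -3/(2*r) (H(r, t) = (-5 + 2)/(2*r) = (1/2)*(-3)/r = -3/(2*r))
-15*(H(3, sqrt(0 + 4)) + g(8, 4)) = -15*(-3/2/3 + sqrt(5 + 8)) = -15*(-3/2*1/3 + sqrt(13)) = -15*(-1/2 + sqrt(13)) = 15/2 - 15*sqrt(13)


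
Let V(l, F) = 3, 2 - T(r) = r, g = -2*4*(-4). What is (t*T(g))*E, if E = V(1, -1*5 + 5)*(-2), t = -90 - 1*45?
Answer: -24300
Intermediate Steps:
g = 32 (g = -8*(-4) = 32)
T(r) = 2 - r
t = -135 (t = -90 - 45 = -135)
E = -6 (E = 3*(-2) = -6)
(t*T(g))*E = -135*(2 - 1*32)*(-6) = -135*(2 - 32)*(-6) = -135*(-30)*(-6) = 4050*(-6) = -24300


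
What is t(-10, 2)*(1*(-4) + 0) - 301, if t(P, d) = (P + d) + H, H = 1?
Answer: -273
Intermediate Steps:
t(P, d) = 1 + P + d (t(P, d) = (P + d) + 1 = 1 + P + d)
t(-10, 2)*(1*(-4) + 0) - 301 = (1 - 10 + 2)*(1*(-4) + 0) - 301 = -7*(-4 + 0) - 301 = -7*(-4) - 301 = 28 - 301 = -273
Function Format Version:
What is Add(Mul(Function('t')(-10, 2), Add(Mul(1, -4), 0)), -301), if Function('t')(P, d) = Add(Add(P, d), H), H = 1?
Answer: -273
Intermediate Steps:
Function('t')(P, d) = Add(1, P, d) (Function('t')(P, d) = Add(Add(P, d), 1) = Add(1, P, d))
Add(Mul(Function('t')(-10, 2), Add(Mul(1, -4), 0)), -301) = Add(Mul(Add(1, -10, 2), Add(Mul(1, -4), 0)), -301) = Add(Mul(-7, Add(-4, 0)), -301) = Add(Mul(-7, -4), -301) = Add(28, -301) = -273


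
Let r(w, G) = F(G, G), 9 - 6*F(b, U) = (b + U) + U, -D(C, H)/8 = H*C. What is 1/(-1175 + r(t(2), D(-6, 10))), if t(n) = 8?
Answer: -2/2827 ≈ -0.00070746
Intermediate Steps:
D(C, H) = -8*C*H (D(C, H) = -8*H*C = -8*C*H)
F(b, U) = 3/2 - U/3 - b/6 (F(b, U) = 3/2 - ((b + U) + U)/6 = 3/2 - ((U + b) + U)/6 = 3/2 - (b + 2*U)/6 = 3/2 + (-U/3 - b/6) = 3/2 - U/3 - b/6)
r(w, G) = 3/2 - G/2 (r(w, G) = 3/2 - G/3 - G/6 = 3/2 - G/2)
1/(-1175 + r(t(2), D(-6, 10))) = 1/(-1175 + (3/2 - (-4)*(-6)*10)) = 1/(-1175 + (3/2 - ½*480)) = 1/(-1175 + (3/2 - 240)) = 1/(-1175 - 477/2) = 1/(-2827/2) = -2/2827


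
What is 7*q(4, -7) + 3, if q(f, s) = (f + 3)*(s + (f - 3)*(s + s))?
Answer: -1026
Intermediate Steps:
q(f, s) = (3 + f)*(s + 2*s*(-3 + f)) (q(f, s) = (3 + f)*(s + (-3 + f)*(2*s)) = (3 + f)*(s + 2*s*(-3 + f)))
7*q(4, -7) + 3 = 7*(-7*(-15 + 4 + 2*4**2)) + 3 = 7*(-7*(-15 + 4 + 2*16)) + 3 = 7*(-7*(-15 + 4 + 32)) + 3 = 7*(-7*21) + 3 = 7*(-147) + 3 = -1029 + 3 = -1026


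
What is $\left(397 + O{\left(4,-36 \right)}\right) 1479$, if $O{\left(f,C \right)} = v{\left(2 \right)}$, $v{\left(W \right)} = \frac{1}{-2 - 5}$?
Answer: $\frac{4108662}{7} \approx 5.8695 \cdot 10^{5}$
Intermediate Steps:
$v{\left(W \right)} = - \frac{1}{7}$ ($v{\left(W \right)} = \frac{1}{-7} = - \frac{1}{7}$)
$O{\left(f,C \right)} = - \frac{1}{7}$
$\left(397 + O{\left(4,-36 \right)}\right) 1479 = \left(397 - \frac{1}{7}\right) 1479 = \frac{2778}{7} \cdot 1479 = \frac{4108662}{7}$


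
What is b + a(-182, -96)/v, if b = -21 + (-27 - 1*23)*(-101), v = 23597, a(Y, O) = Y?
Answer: 16952733/3371 ≈ 5029.0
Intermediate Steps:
b = 5029 (b = -21 + (-27 - 23)*(-101) = -21 - 50*(-101) = -21 + 5050 = 5029)
b + a(-182, -96)/v = 5029 - 182/23597 = 5029 - 182*1/23597 = 5029 - 26/3371 = 16952733/3371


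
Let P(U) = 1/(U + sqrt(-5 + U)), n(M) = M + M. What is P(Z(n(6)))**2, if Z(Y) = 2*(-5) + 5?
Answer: (5 - I*sqrt(10))**(-2) ≈ 0.012245 + 0.025815*I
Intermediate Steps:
n(M) = 2*M
Z(Y) = -5 (Z(Y) = -10 + 5 = -5)
P(Z(n(6)))**2 = (1/(-5 + sqrt(-5 - 5)))**2 = (1/(-5 + sqrt(-10)))**2 = (1/(-5 + I*sqrt(10)))**2 = (-5 + I*sqrt(10))**(-2)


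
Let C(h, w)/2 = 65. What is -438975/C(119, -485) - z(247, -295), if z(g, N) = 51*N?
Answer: 303375/26 ≈ 11668.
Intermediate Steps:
C(h, w) = 130 (C(h, w) = 2*65 = 130)
-438975/C(119, -485) - z(247, -295) = -438975/130 - 51*(-295) = -438975*1/130 - 1*(-15045) = -87795/26 + 15045 = 303375/26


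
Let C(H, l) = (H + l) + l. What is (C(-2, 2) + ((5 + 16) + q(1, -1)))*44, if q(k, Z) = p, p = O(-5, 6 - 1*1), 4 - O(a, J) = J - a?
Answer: 748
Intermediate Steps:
O(a, J) = 4 + a - J (O(a, J) = 4 - (J - a) = 4 + (a - J) = 4 + a - J)
p = -6 (p = 4 - 5 - (6 - 1*1) = 4 - 5 - (6 - 1) = 4 - 5 - 1*5 = 4 - 5 - 5 = -6)
q(k, Z) = -6
C(H, l) = H + 2*l
(C(-2, 2) + ((5 + 16) + q(1, -1)))*44 = ((-2 + 2*2) + ((5 + 16) - 6))*44 = ((-2 + 4) + (21 - 6))*44 = (2 + 15)*44 = 17*44 = 748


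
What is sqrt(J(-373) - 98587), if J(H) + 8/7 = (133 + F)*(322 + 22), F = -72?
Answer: I*sqrt(3802603)/7 ≈ 278.58*I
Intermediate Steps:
J(H) = 146880/7 (J(H) = -8/7 + (133 - 72)*(322 + 22) = -8/7 + 61*344 = -8/7 + 20984 = 146880/7)
sqrt(J(-373) - 98587) = sqrt(146880/7 - 98587) = sqrt(-543229/7) = I*sqrt(3802603)/7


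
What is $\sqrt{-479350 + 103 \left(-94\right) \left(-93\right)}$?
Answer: $2 \sqrt{105269} \approx 648.9$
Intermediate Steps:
$\sqrt{-479350 + 103 \left(-94\right) \left(-93\right)} = \sqrt{-479350 - -900426} = \sqrt{-479350 + 900426} = \sqrt{421076} = 2 \sqrt{105269}$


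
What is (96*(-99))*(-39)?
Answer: 370656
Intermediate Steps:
(96*(-99))*(-39) = -9504*(-39) = 370656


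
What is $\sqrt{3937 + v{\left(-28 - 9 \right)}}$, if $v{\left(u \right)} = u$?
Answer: $10 \sqrt{39} \approx 62.45$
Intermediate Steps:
$\sqrt{3937 + v{\left(-28 - 9 \right)}} = \sqrt{3937 - 37} = \sqrt{3900} = 10 \sqrt{39}$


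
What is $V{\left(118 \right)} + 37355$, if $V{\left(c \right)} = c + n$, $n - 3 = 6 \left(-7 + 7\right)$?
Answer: $37476$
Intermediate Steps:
$n = 3$ ($n = 3 + 6 \left(-7 + 7\right) = 3 + 6 \cdot 0 = 3 + 0 = 3$)
$V{\left(c \right)} = 3 + c$ ($V{\left(c \right)} = c + 3 = 3 + c$)
$V{\left(118 \right)} + 37355 = \left(3 + 118\right) + 37355 = 121 + 37355 = 37476$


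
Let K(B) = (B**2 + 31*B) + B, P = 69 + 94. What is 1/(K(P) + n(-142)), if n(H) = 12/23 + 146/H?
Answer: 1633/51904078 ≈ 3.1462e-5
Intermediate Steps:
n(H) = 12/23 + 146/H (n(H) = 12*(1/23) + 146/H = 12/23 + 146/H)
P = 163
K(B) = B**2 + 32*B
1/(K(P) + n(-142)) = 1/(163*(32 + 163) + (12/23 + 146/(-142))) = 1/(163*195 + (12/23 + 146*(-1/142))) = 1/(31785 + (12/23 - 73/71)) = 1/(31785 - 827/1633) = 1/(51904078/1633) = 1633/51904078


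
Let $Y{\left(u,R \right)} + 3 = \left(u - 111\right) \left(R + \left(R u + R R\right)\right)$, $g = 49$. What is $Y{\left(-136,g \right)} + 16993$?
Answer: $1057848$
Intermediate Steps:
$Y{\left(u,R \right)} = -3 + \left(-111 + u\right) \left(R + R^{2} + R u\right)$ ($Y{\left(u,R \right)} = -3 + \left(u - 111\right) \left(R + \left(R u + R R\right)\right) = -3 + \left(-111 + u\right) \left(R + \left(R u + R^{2}\right)\right) = -3 + \left(-111 + u\right) \left(R + \left(R^{2} + R u\right)\right) = -3 + \left(-111 + u\right) \left(R + R^{2} + R u\right)$)
$Y{\left(-136,g \right)} + 16993 = \left(-3 - 5439 - 111 \cdot 49^{2} + 49 \left(-136\right)^{2} - 136 \cdot 49^{2} - 5390 \left(-136\right)\right) + 16993 = \left(-3 - 5439 - 266511 + 49 \cdot 18496 - 326536 + 733040\right) + 16993 = \left(-3 - 5439 - 266511 + 906304 - 326536 + 733040\right) + 16993 = 1040855 + 16993 = 1057848$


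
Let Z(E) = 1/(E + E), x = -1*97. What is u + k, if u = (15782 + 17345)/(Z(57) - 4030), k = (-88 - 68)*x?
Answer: 6948151830/459419 ≈ 15124.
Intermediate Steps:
x = -97
Z(E) = 1/(2*E)
k = 15132 (k = (-88 - 68)*(-97) = -156*(-97) = 15132)
u = -3776478/459419 (u = (15782 + 17345)/((½)/57 - 4030) = 33127/((½)*(1/57) - 4030) = 33127/(1/114 - 4030) = 33127/(-459419/114) = 33127*(-114/459419) = -3776478/459419 ≈ -8.2201)
u + k = -3776478/459419 + 15132 = 6948151830/459419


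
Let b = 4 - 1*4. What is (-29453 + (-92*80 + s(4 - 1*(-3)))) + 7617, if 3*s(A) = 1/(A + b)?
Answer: -613115/21 ≈ -29196.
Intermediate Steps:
b = 0 (b = 4 - 4 = 0)
s(A) = 1/(3*A) (s(A) = 1/(3*(A + 0)) = 1/(3*A))
(-29453 + (-92*80 + s(4 - 1*(-3)))) + 7617 = (-29453 + (-92*80 + 1/(3*(4 - 1*(-3))))) + 7617 = (-29453 + (-7360 + 1/(3*(4 + 3)))) + 7617 = (-29453 + (-7360 + (1/3)/7)) + 7617 = (-29453 + (-7360 + (1/3)*(1/7))) + 7617 = (-29453 + (-7360 + 1/21)) + 7617 = (-29453 - 154559/21) + 7617 = -773072/21 + 7617 = -613115/21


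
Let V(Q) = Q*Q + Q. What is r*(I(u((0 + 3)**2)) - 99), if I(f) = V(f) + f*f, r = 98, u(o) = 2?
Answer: -8722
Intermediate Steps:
V(Q) = Q + Q**2 (V(Q) = Q**2 + Q = Q + Q**2)
I(f) = f**2 + f*(1 + f) (I(f) = f*(1 + f) + f*f = f*(1 + f) + f**2 = f**2 + f*(1 + f))
r*(I(u((0 + 3)**2)) - 99) = 98*(2*(1 + 2*2) - 99) = 98*(2*(1 + 4) - 99) = 98*(2*5 - 99) = 98*(10 - 99) = 98*(-89) = -8722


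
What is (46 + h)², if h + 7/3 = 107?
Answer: 204304/9 ≈ 22700.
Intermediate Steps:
h = 314/3 (h = -7/3 + 107 = 314/3 ≈ 104.67)
(46 + h)² = (46 + 314/3)² = (452/3)² = 204304/9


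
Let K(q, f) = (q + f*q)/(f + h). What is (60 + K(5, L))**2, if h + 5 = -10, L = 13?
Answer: 625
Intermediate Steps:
h = -15 (h = -5 - 10 = -15)
K(q, f) = (q + f*q)/(-15 + f) (K(q, f) = (q + f*q)/(f - 15) = (q + f*q)/(-15 + f))
(60 + K(5, L))**2 = (60 + 5*(1 + 13)/(-15 + 13))**2 = (60 + 5*14/(-2))**2 = (60 + 5*(-1/2)*14)**2 = (60 - 35)**2 = 25**2 = 625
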